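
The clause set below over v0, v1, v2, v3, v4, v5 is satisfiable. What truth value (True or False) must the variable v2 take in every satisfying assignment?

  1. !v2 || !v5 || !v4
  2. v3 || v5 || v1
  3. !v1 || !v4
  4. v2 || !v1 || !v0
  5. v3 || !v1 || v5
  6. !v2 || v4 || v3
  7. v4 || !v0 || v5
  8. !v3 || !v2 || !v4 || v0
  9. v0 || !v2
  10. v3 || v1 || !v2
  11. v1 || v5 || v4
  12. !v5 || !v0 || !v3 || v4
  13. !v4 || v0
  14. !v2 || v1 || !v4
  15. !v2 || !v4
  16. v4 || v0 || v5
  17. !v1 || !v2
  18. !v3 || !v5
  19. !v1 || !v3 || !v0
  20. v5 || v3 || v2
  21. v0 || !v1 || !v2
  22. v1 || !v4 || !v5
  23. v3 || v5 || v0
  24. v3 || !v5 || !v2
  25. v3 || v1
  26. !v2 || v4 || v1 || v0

False

Suppose v2 = true.
From the singleton clause (v0), v0 = true.
From the singleton clause (!v4), v4 = false.
From the singleton clause (v3), v3 = true.
From the singleton clause (v5), v5 = true.
Now (!v5) is unsatisfied and unit — conflict.
So every satisfying assignment has v2 = False.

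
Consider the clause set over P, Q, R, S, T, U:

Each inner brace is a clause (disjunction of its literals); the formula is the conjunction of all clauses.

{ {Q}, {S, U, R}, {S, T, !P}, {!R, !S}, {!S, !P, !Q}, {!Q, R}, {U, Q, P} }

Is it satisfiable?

From the singleton clause (Q), Q = true.
From the singleton clause (R), R = true.
From the singleton clause (!S), S = false.
Suppose T = true.
No clause remains; P, U are free.
A satisfying assignment: P: true, Q: true, R: true, S: false, T: true, U: true.

Satisfiable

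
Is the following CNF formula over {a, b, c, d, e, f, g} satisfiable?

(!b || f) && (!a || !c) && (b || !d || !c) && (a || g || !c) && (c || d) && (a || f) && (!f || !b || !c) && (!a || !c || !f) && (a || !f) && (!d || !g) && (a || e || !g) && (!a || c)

Suppose b = false.
Suppose a = false.
From the singleton clause (f), f = true.
But (!f) is also a unit clause — contradiction.
Backtrack on a: now try a = true.
From the singleton clause (!c), c = false.
But (c) is also a unit clause — contradiction.
Neither a = true nor a = false works.
Backtrack on b: now try b = true.
From the singleton clause (f), f = true.
From the singleton clause (!c), c = false.
From the singleton clause (d), d = true.
From the singleton clause (a), a = true.
But (!a) is also a unit clause — contradiction.
Neither b = true nor b = false works.
No assignment satisfies every clause.

No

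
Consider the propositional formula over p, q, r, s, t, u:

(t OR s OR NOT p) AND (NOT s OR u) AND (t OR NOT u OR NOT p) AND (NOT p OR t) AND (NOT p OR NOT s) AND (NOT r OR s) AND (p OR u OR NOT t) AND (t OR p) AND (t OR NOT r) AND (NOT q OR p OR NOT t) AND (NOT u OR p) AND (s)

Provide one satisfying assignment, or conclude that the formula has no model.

UNSATISFIABLE

(s) alone gives s = true.
(u) alone gives u = true.
(NOT p) alone gives p = false.
Now (p) is unsatisfied and unit — conflict.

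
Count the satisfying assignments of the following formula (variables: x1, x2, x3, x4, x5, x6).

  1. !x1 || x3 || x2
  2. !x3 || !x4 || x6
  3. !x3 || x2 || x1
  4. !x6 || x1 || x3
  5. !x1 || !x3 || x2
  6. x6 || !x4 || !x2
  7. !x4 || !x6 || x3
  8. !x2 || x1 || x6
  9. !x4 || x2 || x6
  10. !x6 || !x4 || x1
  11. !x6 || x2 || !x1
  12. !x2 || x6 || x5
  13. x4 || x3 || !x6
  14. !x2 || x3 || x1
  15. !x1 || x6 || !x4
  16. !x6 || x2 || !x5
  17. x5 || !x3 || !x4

9

There are 2^6 = 64 truth assignments over (x1, x2, x3, x4, x5, x6).
Split on x4. With x4 = true, the clauses containing x4 are satisfied and !x4 drops from the rest; 1 of the 2^5 = 32 assignments to the other variables satisfy what remains.
With x4 = false, by the same count on the reduced clause set, 8 assignments work.
(One model: x1=F, x2=F, x3=F, x4=F, x5=F, x6=F.)
Total: 1 + 8 = 9.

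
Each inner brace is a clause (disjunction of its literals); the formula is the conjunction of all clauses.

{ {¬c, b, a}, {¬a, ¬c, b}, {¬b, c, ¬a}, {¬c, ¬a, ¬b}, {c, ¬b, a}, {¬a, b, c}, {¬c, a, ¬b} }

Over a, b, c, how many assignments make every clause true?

There are 2^3 = 8 truth assignments over (a, b, c).
Split on c. With c = True, the clauses containing c are satisfied and ¬c drops from the rest; 0 of the 2^2 = 4 assignments to the other variables satisfy what remains.
With c = False, by the same count on the reduced clause set, 1 assignment works.
(One model: a=F, b=F, c=F.)
Total: 0 + 1 = 1.

1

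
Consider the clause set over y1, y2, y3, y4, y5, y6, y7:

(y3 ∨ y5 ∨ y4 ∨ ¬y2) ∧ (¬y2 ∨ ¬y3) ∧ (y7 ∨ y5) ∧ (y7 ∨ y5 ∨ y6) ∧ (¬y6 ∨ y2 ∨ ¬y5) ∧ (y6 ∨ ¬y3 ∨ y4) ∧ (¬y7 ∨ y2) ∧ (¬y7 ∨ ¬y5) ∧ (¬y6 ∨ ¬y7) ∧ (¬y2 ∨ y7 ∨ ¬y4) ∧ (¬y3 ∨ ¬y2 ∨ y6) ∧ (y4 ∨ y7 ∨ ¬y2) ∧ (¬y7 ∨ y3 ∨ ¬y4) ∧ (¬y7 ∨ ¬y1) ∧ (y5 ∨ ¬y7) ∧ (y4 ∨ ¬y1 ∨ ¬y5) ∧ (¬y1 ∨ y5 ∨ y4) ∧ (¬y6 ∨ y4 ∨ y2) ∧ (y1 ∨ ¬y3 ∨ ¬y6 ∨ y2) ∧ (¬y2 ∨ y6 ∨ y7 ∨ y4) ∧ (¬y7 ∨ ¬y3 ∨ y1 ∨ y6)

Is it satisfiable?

Satisfiable

Try y2 = False.
The clause (¬y7) is unit, so y7 = False.
The clause (y5) is unit, so y5 = True.
The clause (¬y6) is unit, so y6 = False.
Try y3 = False.
Try y4 = True.
Every clause is now satisfied; y1 is unconstrained.
A satisfying assignment: y1 ↦ False, y2 ↦ False, y3 ↦ False, y4 ↦ True, y5 ↦ True, y6 ↦ False, y7 ↦ False.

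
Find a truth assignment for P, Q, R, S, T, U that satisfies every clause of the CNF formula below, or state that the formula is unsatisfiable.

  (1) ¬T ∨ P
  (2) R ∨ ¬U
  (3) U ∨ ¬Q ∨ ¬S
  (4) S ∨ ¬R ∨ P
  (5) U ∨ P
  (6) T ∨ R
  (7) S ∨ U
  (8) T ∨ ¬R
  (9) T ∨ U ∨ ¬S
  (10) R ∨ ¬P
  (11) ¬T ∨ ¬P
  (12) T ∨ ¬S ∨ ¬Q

UNSATISFIABLE

Suppose T = False.
From the singleton clause (R), R = True.
That conflicts with the unit clause (¬R).
Undo T and try T = True.
From the singleton clause (P), P = True.
That conflicts with the unit clause (¬P).
Neither T = True nor T = False works.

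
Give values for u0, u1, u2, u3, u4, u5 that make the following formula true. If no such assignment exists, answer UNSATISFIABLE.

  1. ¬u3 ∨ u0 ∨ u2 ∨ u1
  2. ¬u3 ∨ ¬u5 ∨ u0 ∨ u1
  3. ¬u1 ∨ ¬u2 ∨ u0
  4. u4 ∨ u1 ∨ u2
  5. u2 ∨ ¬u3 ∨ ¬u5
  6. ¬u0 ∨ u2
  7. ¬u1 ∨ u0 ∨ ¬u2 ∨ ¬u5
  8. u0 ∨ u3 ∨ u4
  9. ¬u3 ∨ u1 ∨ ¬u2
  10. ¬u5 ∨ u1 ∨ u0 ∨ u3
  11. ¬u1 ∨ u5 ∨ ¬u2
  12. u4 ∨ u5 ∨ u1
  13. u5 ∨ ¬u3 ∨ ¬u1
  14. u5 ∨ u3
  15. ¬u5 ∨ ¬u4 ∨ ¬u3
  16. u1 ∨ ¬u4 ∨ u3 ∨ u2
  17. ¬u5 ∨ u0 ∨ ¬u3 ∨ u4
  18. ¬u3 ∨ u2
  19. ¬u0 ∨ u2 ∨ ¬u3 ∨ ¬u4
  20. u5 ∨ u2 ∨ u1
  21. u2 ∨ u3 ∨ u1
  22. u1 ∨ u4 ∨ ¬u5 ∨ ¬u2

Branch on u0: set u0 = True.
The clause (u2) is unit, so u2 = True.
Branch on u3: set u3 = False.
The clause (u5) is unit, so u5 = True.
Branch on u1: set u1 = False.
The clause (u4) is unit, so u4 = True.
All clauses are satisfied.

u0=True,  u1=False,  u2=True,  u3=False,  u4=True,  u5=True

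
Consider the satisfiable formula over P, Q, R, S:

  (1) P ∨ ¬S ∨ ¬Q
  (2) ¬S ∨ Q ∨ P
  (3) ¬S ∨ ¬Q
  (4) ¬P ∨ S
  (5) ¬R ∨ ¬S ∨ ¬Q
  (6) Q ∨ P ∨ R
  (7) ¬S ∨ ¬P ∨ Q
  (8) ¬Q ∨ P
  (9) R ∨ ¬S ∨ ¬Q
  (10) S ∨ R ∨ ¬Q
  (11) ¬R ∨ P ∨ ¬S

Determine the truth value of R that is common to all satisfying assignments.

Suppose R = False.
Try S = False.
From the singleton clause (¬P), P = False.
From the singleton clause (Q), Q = True.
Now (¬Q) is unsatisfied and unit — conflict.
That branch fails; take S = True instead.
From the singleton clause (¬Q), Q = False.
From the singleton clause (P), P = True.
Now (¬P) is unsatisfied and unit — conflict.
Both values of S lead to a conflict.
So every satisfying assignment has R = True.

True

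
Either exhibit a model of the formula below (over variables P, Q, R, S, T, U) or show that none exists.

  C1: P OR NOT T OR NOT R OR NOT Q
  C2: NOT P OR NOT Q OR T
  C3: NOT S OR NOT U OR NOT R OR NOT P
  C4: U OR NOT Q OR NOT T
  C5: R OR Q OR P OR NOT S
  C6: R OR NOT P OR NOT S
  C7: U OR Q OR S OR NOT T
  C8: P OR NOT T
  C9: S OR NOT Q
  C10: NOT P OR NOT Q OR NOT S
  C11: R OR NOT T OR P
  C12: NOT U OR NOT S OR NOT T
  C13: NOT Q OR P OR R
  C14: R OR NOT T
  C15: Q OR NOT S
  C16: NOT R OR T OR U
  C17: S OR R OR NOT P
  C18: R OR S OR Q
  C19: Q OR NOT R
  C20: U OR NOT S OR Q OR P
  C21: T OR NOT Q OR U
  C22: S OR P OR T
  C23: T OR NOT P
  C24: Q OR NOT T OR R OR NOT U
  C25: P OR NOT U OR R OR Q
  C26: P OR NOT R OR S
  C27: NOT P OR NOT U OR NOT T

P=false; Q=true; R=true; S=true; T=false; U=true

Suppose P = false.
(NOT T) alone gives T = false.
(S) alone gives S = true.
(Q) alone gives Q = true.
(R) alone gives R = true.
(U) alone gives U = true.
This assignment satisfies each clause.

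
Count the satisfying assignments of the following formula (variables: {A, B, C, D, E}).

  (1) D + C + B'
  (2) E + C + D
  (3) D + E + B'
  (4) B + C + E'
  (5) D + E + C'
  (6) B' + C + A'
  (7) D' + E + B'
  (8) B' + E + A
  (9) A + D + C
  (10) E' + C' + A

There are 2^5 = 32 truth assignments over (A, B, C, D, E).
Split on A. With A = 1, the clauses containing A are satisfied and A' drops from the rest; 6 of the 2^4 = 16 assignments to the other variables satisfy what remains.
With A = 0, by the same count on the reduced clause set, 3 assignments work.
Total: 6 + 3 = 9.

9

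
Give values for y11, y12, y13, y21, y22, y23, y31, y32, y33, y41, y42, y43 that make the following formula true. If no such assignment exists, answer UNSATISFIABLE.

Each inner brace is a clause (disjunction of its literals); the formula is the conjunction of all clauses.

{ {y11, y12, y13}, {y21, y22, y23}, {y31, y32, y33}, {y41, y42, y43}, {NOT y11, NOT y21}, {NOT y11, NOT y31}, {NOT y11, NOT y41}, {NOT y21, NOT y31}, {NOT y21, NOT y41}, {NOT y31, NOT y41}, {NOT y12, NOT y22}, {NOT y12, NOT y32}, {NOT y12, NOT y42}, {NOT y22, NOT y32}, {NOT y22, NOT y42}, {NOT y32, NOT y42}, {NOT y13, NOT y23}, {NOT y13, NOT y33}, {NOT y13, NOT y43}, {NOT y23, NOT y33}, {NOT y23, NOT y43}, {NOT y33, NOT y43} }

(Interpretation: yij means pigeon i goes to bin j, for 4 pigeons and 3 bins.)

Case y11 = false:
Case y12 = true:
From the singleton clause (NOT y22), y22 = false.
From the singleton clause (NOT y32), y32 = false.
From the singleton clause (NOT y42), y42 = false.
Case y21 = true:
From the singleton clause (NOT y31), y31 = false.
From the singleton clause (y33), y33 = true.
From the singleton clause (NOT y41), y41 = false.
From the singleton clause (y43), y43 = true.
Now (NOT y43) is unsatisfied and unit — conflict.
Undo y21 and try y21 = false.
From the singleton clause (y23), y23 = true.
From the singleton clause (NOT y13), y13 = false.
From the singleton clause (NOT y33), y33 = false.
From the singleton clause (y31), y31 = true.
From the singleton clause (NOT y41), y41 = false.
From the singleton clause (y43), y43 = true.
Now (NOT y43) is unsatisfied and unit — conflict.
Either choice for y21 ends in contradiction.
Undo y12 and try y12 = false.
From the singleton clause (y13), y13 = true.
From the singleton clause (NOT y23), y23 = false.
From the singleton clause (NOT y33), y33 = false.
From the singleton clause (NOT y43), y43 = false.
Case y21 = true:
From the singleton clause (NOT y31), y31 = false.
From the singleton clause (y32), y32 = true.
From the singleton clause (NOT y41), y41 = false.
From the singleton clause (y42), y42 = true.
Now (NOT y42) is unsatisfied and unit — conflict.
Undo y21 and try y21 = false.
From the singleton clause (y22), y22 = true.
From the singleton clause (NOT y32), y32 = false.
From the singleton clause (y31), y31 = true.
From the singleton clause (NOT y41), y41 = false.
From the singleton clause (y42), y42 = true.
Now (NOT y42) is unsatisfied and unit — conflict.
Either choice for y21 ends in contradiction.
Either choice for y12 ends in contradiction.
Undo y11 and try y11 = true.
From the singleton clause (NOT y21), y21 = false.
From the singleton clause (NOT y31), y31 = false.
From the singleton clause (NOT y41), y41 = false.
Case y22 = true:
From the singleton clause (NOT y12), y12 = false.
From the singleton clause (NOT y32), y32 = false.
From the singleton clause (y33), y33 = true.
From the singleton clause (NOT y42), y42 = false.
From the singleton clause (y43), y43 = true.
Now (NOT y43) is unsatisfied and unit — conflict.
Undo y22 and try y22 = false.
From the singleton clause (y23), y23 = true.
From the singleton clause (NOT y13), y13 = false.
From the singleton clause (NOT y33), y33 = false.
From the singleton clause (y32), y32 = true.
From the singleton clause (NOT y12), y12 = false.
From the singleton clause (NOT y42), y42 = false.
From the singleton clause (y43), y43 = true.
Now (NOT y43) is unsatisfied and unit — conflict.
Either choice for y22 ends in contradiction.
Either choice for y11 ends in contradiction.

UNSATISFIABLE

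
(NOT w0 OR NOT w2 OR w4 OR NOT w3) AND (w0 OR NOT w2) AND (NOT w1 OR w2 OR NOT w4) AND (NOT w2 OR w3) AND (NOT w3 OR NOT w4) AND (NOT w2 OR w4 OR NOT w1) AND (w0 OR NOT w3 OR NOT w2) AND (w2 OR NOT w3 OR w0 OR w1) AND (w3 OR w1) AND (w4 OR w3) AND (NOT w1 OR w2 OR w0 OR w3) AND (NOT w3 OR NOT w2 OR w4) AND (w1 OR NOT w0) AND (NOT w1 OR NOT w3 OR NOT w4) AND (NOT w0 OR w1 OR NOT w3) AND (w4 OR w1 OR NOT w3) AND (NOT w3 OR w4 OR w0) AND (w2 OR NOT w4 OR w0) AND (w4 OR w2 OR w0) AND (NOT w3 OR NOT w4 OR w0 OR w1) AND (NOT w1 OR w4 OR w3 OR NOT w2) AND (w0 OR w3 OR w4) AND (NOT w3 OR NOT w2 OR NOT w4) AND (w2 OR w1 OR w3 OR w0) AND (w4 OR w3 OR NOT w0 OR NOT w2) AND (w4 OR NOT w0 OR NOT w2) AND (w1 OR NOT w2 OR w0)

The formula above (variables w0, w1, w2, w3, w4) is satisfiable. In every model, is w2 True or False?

False

Suppose w2 = true.
The clause (w0) is unit, so w0 = true.
The clause (w3) is unit, so w3 = true.
The clause (w4) is unit, so w4 = true.
That conflicts with the unit clause (NOT w4).
So every satisfying assignment has w2 = False.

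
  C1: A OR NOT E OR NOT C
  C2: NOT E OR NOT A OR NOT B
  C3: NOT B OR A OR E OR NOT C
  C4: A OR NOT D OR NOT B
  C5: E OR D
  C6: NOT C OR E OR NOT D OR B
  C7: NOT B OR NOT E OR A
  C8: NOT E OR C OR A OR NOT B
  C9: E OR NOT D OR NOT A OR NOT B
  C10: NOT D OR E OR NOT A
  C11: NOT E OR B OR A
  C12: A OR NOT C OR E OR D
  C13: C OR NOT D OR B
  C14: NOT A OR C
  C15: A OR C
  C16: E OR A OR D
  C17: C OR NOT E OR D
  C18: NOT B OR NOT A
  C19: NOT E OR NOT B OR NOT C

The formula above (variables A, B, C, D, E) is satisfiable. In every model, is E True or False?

True

Suppose E = false.
(D) alone gives D = true.
(NOT A) alone gives A = false.
(NOT B) alone gives B = false.
(NOT C) alone gives C = false.
Now (C) is unsatisfied and unit — conflict.
So every satisfying assignment has E = True.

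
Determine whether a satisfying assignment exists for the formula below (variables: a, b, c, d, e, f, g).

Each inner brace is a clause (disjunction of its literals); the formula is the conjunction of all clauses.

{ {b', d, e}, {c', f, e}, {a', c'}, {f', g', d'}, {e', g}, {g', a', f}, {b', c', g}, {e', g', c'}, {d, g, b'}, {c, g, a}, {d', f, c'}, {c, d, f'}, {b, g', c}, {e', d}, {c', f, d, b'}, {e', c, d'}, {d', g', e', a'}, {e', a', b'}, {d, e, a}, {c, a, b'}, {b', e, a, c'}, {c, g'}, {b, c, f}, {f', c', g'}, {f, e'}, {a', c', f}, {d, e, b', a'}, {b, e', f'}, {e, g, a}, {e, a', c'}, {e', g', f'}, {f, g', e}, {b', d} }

Try a = 1.
From the singleton clause (c'), c = 0.
From the singleton clause (g'), g = 0.
From the singleton clause (e'), e = 0.
Try b = 1.
From the singleton clause (d), d = 1.
Every clause is now satisfied; f is unconstrained.
A satisfying assignment: a ↦ 1; b ↦ 1; c ↦ 0; d ↦ 1; e ↦ 0; f ↦ 1; g ↦ 0.

Satisfiable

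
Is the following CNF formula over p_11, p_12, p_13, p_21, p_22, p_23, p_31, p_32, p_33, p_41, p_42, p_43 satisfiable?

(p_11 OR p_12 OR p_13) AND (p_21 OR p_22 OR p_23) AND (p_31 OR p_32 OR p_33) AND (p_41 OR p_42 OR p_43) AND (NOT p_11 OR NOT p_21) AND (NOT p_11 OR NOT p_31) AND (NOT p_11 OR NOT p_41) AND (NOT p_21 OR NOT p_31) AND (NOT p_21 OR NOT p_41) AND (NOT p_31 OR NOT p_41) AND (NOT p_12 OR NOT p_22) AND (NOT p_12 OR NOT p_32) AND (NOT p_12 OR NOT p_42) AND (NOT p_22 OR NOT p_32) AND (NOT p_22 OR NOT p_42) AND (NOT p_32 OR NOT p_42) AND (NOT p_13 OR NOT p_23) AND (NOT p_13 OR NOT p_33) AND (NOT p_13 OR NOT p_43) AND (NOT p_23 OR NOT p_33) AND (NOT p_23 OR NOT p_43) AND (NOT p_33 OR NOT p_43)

Branch on p_11: set p_11 = false.
Branch on p_12: set p_12 = true.
From the singleton clause (NOT p_22), p_22 = false.
From the singleton clause (NOT p_32), p_32 = false.
From the singleton clause (NOT p_42), p_42 = false.
Branch on p_21: set p_21 = true.
From the singleton clause (NOT p_31), p_31 = false.
From the singleton clause (p_33), p_33 = true.
From the singleton clause (NOT p_41), p_41 = false.
From the singleton clause (p_43), p_43 = true.
That conflicts with the unit clause (NOT p_43).
That branch fails; take p_21 = false instead.
From the singleton clause (p_23), p_23 = true.
From the singleton clause (NOT p_13), p_13 = false.
From the singleton clause (NOT p_33), p_33 = false.
From the singleton clause (p_31), p_31 = true.
From the singleton clause (NOT p_41), p_41 = false.
From the singleton clause (p_43), p_43 = true.
That conflicts with the unit clause (NOT p_43).
Both values of p_21 lead to a conflict.
That branch fails; take p_12 = false instead.
From the singleton clause (p_13), p_13 = true.
From the singleton clause (NOT p_23), p_23 = false.
From the singleton clause (NOT p_33), p_33 = false.
From the singleton clause (NOT p_43), p_43 = false.
Branch on p_21: set p_21 = true.
From the singleton clause (NOT p_31), p_31 = false.
From the singleton clause (p_32), p_32 = true.
From the singleton clause (NOT p_41), p_41 = false.
From the singleton clause (p_42), p_42 = true.
That conflicts with the unit clause (NOT p_42).
That branch fails; take p_21 = false instead.
From the singleton clause (p_22), p_22 = true.
From the singleton clause (NOT p_32), p_32 = false.
From the singleton clause (p_31), p_31 = true.
From the singleton clause (NOT p_41), p_41 = false.
From the singleton clause (p_42), p_42 = true.
That conflicts with the unit clause (NOT p_42).
Both values of p_21 lead to a conflict.
Both values of p_12 lead to a conflict.
That branch fails; take p_11 = true instead.
From the singleton clause (NOT p_21), p_21 = false.
From the singleton clause (NOT p_31), p_31 = false.
From the singleton clause (NOT p_41), p_41 = false.
Branch on p_22: set p_22 = true.
From the singleton clause (NOT p_12), p_12 = false.
From the singleton clause (NOT p_32), p_32 = false.
From the singleton clause (p_33), p_33 = true.
From the singleton clause (NOT p_42), p_42 = false.
From the singleton clause (p_43), p_43 = true.
That conflicts with the unit clause (NOT p_43).
That branch fails; take p_22 = false instead.
From the singleton clause (p_23), p_23 = true.
From the singleton clause (NOT p_13), p_13 = false.
From the singleton clause (NOT p_33), p_33 = false.
From the singleton clause (p_32), p_32 = true.
From the singleton clause (NOT p_12), p_12 = false.
From the singleton clause (NOT p_42), p_42 = false.
From the singleton clause (p_43), p_43 = true.
That conflicts with the unit clause (NOT p_43).
Both values of p_22 lead to a conflict.
Both values of p_11 lead to a conflict.
No assignment satisfies every clause.

No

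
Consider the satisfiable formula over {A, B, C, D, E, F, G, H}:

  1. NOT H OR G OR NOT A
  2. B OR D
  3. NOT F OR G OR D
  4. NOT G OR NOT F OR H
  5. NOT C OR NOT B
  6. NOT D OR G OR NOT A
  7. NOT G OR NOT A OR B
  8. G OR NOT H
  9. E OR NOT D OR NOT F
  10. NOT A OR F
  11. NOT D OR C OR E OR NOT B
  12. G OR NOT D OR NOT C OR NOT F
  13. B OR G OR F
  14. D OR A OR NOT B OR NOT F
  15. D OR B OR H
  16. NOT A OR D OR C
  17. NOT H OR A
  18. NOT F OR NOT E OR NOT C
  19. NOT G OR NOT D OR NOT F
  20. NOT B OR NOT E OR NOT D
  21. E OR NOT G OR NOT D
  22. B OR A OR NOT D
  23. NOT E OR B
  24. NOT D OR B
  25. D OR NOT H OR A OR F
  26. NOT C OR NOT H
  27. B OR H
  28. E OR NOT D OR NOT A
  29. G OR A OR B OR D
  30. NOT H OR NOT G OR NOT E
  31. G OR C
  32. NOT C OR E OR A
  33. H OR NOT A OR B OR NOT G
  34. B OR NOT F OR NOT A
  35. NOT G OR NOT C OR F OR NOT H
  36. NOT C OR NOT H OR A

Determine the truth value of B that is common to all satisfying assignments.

True

Suppose B = false.
Unit clause (D) forces D = true.
But (NOT D) is also a unit clause — contradiction.
So every satisfying assignment has B = True.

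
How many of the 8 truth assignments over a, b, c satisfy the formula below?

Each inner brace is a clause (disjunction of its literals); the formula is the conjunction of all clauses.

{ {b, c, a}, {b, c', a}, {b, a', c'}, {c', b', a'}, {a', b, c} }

There are 2^3 = 8 truth assignments over (a, b, c).
Check each against the 5 clauses (columns in the order a, b, c):
  F F F  ✗ fails (b + c + a)
  F F T  ✗ fails (b + c' + a)
  F T F  ✓ satisfies all
  F T T  ✓ satisfies all
  T F F  ✗ fails (a' + b + c)
  T F T  ✗ fails (b + a' + c')
  T T F  ✓ satisfies all
  T T T  ✗ fails (c' + b' + a')
3 of the 8 rows are models.

3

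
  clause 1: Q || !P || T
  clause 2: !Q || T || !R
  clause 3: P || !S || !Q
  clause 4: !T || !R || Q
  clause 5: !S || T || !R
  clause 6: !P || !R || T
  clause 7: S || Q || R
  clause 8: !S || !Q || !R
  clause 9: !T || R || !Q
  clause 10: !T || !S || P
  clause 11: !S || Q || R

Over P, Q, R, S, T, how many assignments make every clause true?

6

There are 2^5 = 32 truth assignments over (P, Q, R, S, T).
Split on T. With T = true, the clauses containing T are satisfied and !T drops from the rest; 2 of the 2^4 = 16 assignments to the other variables satisfy what remains.
With T = false, by the same count on the reduced clause set, 4 assignments work.
(One model: P=F, Q=F, R=T, S=F, T=F.)
Total: 2 + 4 = 6.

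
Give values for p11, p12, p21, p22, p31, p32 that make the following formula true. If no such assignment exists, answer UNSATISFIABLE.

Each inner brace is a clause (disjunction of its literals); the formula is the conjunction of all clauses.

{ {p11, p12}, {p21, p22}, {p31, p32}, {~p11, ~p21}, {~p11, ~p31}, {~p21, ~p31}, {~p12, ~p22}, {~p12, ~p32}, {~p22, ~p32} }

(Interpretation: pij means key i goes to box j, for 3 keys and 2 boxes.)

UNSATISFIABLE

Case p11 = 1:
Unit clause (~p21) forces p21 = 0.
Unit clause (p22) forces p22 = 1.
Unit clause (~p31) forces p31 = 0.
Unit clause (p32) forces p32 = 1.
Now (~p32) is unsatisfied and unit — conflict.
Undo p11 and try p11 = 0.
Unit clause (p12) forces p12 = 1.
Unit clause (~p22) forces p22 = 0.
Unit clause (p21) forces p21 = 1.
Unit clause (~p31) forces p31 = 0.
Unit clause (p32) forces p32 = 1.
Now (~p32) is unsatisfied and unit — conflict.
Either choice for p11 ends in contradiction.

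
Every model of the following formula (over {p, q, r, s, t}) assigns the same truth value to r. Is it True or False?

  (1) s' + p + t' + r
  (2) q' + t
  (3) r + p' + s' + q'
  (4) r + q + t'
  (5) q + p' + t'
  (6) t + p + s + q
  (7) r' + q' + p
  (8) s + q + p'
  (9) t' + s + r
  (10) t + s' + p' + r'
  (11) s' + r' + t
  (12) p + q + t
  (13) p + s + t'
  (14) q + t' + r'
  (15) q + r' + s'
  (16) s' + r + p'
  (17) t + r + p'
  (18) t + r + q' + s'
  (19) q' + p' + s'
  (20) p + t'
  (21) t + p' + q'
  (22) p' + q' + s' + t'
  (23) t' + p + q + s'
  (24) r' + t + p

True

Suppose r = 0.
Case q = 0:
(t') alone gives t = 0.
(p) alone gives p = 1.
Now (p') is unsatisfied and unit — conflict.
So q must be the other value — set q = 1.
(t) alone gives t = 1.
(s) alone gives s = 1.
(p) alone gives p = 1.
Now (p') is unsatisfied and unit — conflict.
Both values of q lead to a conflict.
So every satisfying assignment has r = True.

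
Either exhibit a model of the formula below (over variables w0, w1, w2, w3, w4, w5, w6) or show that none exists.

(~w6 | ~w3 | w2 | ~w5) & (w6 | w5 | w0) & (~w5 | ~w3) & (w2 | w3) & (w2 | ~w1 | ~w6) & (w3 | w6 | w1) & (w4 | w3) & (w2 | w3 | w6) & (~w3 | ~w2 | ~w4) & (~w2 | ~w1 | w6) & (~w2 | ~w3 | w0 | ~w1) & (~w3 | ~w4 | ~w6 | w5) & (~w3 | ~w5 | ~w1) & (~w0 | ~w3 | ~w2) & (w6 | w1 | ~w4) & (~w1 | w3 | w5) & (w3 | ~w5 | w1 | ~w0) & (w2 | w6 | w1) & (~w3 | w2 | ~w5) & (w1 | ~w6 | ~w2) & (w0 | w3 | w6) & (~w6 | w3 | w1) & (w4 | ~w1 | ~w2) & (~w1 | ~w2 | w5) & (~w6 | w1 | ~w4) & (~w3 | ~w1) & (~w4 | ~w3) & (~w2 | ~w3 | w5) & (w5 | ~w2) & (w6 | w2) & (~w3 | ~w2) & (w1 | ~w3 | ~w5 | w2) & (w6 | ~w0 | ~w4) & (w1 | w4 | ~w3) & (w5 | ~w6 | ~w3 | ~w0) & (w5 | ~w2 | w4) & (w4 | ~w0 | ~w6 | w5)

w0: 0,  w1: 1,  w2: 1,  w3: 0,  w4: 1,  w5: 1,  w6: 1

Try w5 = 1.
Unit clause (~w3) forces w3 = 0.
Unit clause (w2) forces w2 = 1.
Unit clause (w4) forces w4 = 1.
Try w6 = 1.
Unit clause (w1) forces w1 = 1.
No clause remains; w0 is free.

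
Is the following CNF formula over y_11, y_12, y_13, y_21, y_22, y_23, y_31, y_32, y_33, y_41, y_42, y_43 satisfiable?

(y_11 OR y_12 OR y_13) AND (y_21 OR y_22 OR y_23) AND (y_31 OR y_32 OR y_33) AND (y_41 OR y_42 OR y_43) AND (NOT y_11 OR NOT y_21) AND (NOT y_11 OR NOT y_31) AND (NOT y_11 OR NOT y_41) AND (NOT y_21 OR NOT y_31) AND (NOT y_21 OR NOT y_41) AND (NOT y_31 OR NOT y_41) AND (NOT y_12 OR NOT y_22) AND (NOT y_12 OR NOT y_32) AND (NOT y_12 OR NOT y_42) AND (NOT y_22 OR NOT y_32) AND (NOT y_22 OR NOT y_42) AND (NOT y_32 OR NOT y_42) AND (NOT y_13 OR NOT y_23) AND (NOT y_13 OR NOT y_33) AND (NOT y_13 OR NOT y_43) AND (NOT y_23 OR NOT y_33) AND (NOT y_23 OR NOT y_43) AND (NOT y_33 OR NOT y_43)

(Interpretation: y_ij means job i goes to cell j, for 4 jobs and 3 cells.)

No

Branch on y_11: set y_11 = false.
Branch on y_12: set y_12 = true.
(NOT y_22) alone gives y_22 = false.
(NOT y_32) alone gives y_32 = false.
(NOT y_42) alone gives y_42 = false.
Branch on y_21: set y_21 = true.
(NOT y_31) alone gives y_31 = false.
(y_33) alone gives y_33 = true.
(NOT y_41) alone gives y_41 = false.
(y_43) alone gives y_43 = true.
Now (NOT y_43) is unsatisfied and unit — conflict.
Backtrack on y_21: now try y_21 = false.
(y_23) alone gives y_23 = true.
(NOT y_13) alone gives y_13 = false.
(NOT y_33) alone gives y_33 = false.
(y_31) alone gives y_31 = true.
(NOT y_41) alone gives y_41 = false.
(y_43) alone gives y_43 = true.
Now (NOT y_43) is unsatisfied and unit — conflict.
Either choice for y_21 ends in contradiction.
Backtrack on y_12: now try y_12 = false.
(y_13) alone gives y_13 = true.
(NOT y_23) alone gives y_23 = false.
(NOT y_33) alone gives y_33 = false.
(NOT y_43) alone gives y_43 = false.
Branch on y_21: set y_21 = true.
(NOT y_31) alone gives y_31 = false.
(y_32) alone gives y_32 = true.
(NOT y_41) alone gives y_41 = false.
(y_42) alone gives y_42 = true.
Now (NOT y_42) is unsatisfied and unit — conflict.
Backtrack on y_21: now try y_21 = false.
(y_22) alone gives y_22 = true.
(NOT y_32) alone gives y_32 = false.
(y_31) alone gives y_31 = true.
(NOT y_41) alone gives y_41 = false.
(y_42) alone gives y_42 = true.
Now (NOT y_42) is unsatisfied and unit — conflict.
Either choice for y_21 ends in contradiction.
Either choice for y_12 ends in contradiction.
Backtrack on y_11: now try y_11 = true.
(NOT y_21) alone gives y_21 = false.
(NOT y_31) alone gives y_31 = false.
(NOT y_41) alone gives y_41 = false.
Branch on y_22: set y_22 = true.
(NOT y_12) alone gives y_12 = false.
(NOT y_32) alone gives y_32 = false.
(y_33) alone gives y_33 = true.
(NOT y_42) alone gives y_42 = false.
(y_43) alone gives y_43 = true.
Now (NOT y_43) is unsatisfied and unit — conflict.
Backtrack on y_22: now try y_22 = false.
(y_23) alone gives y_23 = true.
(NOT y_13) alone gives y_13 = false.
(NOT y_33) alone gives y_33 = false.
(y_32) alone gives y_32 = true.
(NOT y_12) alone gives y_12 = false.
(NOT y_42) alone gives y_42 = false.
(y_43) alone gives y_43 = true.
Now (NOT y_43) is unsatisfied and unit — conflict.
Either choice for y_22 ends in contradiction.
Either choice for y_11 ends in contradiction.
No assignment satisfies every clause.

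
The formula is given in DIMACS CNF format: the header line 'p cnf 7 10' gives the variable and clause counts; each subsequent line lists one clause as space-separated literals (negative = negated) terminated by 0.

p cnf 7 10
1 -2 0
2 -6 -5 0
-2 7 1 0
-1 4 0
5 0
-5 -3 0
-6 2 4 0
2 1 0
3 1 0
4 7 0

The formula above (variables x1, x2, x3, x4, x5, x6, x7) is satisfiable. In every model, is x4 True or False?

True

Suppose x4 = False.
From the singleton clause (¬x1), x1 = False.
From the singleton clause (¬x2), x2 = False.
But (x2) is also a unit clause — contradiction.
So every satisfying assignment has x4 = True.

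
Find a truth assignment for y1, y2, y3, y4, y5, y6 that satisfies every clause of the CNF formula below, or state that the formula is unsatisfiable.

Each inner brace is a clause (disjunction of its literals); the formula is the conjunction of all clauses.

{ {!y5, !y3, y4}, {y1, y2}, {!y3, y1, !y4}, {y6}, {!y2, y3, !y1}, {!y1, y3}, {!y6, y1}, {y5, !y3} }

The clause (y6) is unit, so y6 = true.
The clause (y1) is unit, so y1 = true.
The clause (y3) is unit, so y3 = true.
The clause (y5) is unit, so y5 = true.
The clause (y4) is unit, so y4 = true.
All clauses hold; y2 can take either value.

y1=true; y2=true; y3=true; y4=true; y5=true; y6=true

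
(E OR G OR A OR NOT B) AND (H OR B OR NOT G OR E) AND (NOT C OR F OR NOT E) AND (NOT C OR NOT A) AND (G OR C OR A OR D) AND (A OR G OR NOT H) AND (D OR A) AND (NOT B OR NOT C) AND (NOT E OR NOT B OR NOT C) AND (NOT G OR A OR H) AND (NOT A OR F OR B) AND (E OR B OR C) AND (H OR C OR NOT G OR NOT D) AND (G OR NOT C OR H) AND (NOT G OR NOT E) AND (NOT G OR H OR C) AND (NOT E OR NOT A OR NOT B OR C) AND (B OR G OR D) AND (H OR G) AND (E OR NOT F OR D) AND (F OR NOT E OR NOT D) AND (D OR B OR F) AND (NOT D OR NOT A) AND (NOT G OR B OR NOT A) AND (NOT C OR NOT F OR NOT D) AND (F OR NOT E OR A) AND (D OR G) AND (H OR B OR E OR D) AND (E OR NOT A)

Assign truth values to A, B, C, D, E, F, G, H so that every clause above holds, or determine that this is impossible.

A: false, B: true, C: false, D: true, E: false, F: false, G: true, H: true

Case C = false:
Case D = true:
From the singleton clause (NOT A), A = false.
Case G = true:
From the singleton clause (H), H = true.
From the singleton clause (NOT E), E = false.
From the singleton clause (B), B = true.
Every clause is now satisfied; F is unconstrained.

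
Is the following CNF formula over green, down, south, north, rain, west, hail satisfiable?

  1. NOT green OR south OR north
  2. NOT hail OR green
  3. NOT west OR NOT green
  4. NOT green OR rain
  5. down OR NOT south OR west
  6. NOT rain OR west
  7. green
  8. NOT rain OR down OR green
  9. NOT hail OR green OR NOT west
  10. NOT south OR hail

Unsatisfiable

From the singleton clause (green), green = true.
From the singleton clause (NOT west), west = false.
From the singleton clause (rain), rain = true.
That conflicts with the unit clause (NOT rain).
No assignment satisfies every clause.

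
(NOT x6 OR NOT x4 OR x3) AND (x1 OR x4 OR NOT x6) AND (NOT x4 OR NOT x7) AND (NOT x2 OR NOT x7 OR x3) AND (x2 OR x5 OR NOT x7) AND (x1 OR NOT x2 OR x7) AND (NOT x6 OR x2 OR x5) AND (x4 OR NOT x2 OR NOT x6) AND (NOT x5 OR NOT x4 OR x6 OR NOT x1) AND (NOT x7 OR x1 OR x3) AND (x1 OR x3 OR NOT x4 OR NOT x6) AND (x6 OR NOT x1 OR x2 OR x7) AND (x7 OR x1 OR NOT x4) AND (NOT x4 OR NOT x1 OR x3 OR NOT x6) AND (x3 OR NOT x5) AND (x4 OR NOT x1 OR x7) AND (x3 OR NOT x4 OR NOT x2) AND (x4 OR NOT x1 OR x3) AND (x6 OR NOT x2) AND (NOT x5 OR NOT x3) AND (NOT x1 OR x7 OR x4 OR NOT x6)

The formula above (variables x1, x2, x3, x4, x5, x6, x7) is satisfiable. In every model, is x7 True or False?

False

Suppose x7 = true.
The clause (NOT x4) is unit, so x4 = false.
Case x1 = true:
The clause (x3) is unit, so x3 = true.
The clause (NOT x5) is unit, so x5 = false.
The clause (x2) is unit, so x2 = true.
The clause (NOT x6) is unit, so x6 = false.
Now (x6) is unsatisfied and unit — conflict.
That branch fails; take x1 = false instead.
The clause (NOT x6) is unit, so x6 = false.
The clause (x3) is unit, so x3 = true.
The clause (NOT x2) is unit, so x2 = false.
The clause (x5) is unit, so x5 = true.
Now (NOT x5) is unsatisfied and unit — conflict.
Both values of x1 lead to a conflict.
So every satisfying assignment has x7 = False.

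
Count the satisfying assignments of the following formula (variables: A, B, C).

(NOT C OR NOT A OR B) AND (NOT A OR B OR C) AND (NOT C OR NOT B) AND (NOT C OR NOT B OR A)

4

There are 2^3 = 8 truth assignments over (A, B, C).
Check each against the 4 clauses (columns in the order A, B, C):
  F F F  ✓ satisfies all
  F F T  ✓ satisfies all
  F T F  ✓ satisfies all
  F T T  ✗ fails (NOT C OR NOT B)
  T F F  ✗ fails (NOT A OR B OR C)
  T F T  ✗ fails (NOT C OR NOT A OR B)
  T T F  ✓ satisfies all
  T T T  ✗ fails (NOT C OR NOT B)
4 of the 8 rows are models.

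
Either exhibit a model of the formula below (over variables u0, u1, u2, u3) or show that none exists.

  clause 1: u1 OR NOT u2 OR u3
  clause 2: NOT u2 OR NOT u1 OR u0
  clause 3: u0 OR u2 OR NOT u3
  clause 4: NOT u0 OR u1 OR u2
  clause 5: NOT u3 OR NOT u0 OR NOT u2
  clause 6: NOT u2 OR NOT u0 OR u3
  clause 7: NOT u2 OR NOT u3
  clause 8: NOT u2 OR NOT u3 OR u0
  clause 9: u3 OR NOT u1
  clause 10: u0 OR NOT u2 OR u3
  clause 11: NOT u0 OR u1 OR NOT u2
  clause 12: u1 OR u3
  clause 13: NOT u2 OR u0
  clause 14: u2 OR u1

Suppose u2 = false.
(u1) alone gives u1 = true.
(u3) alone gives u3 = true.
(u0) alone gives u0 = true.
Every clause now holds.

u0 ↦ true, u1 ↦ true, u2 ↦ false, u3 ↦ true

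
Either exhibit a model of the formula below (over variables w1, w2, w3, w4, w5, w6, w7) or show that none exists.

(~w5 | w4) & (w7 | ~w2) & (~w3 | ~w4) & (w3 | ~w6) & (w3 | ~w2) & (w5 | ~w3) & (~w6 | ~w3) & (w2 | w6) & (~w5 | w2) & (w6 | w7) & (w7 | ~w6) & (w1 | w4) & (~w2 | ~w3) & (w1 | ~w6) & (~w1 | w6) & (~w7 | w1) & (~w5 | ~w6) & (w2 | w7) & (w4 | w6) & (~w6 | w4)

Try w5 = 0.
From the singleton clause (~w3), w3 = 0.
From the singleton clause (~w6), w6 = 0.
From the singleton clause (~w2), w2 = 0.
That conflicts with the unit clause (w2).
Undo w5 and try w5 = 1.
From the singleton clause (w4), w4 = 1.
From the singleton clause (~w3), w3 = 0.
From the singleton clause (~w6), w6 = 0.
From the singleton clause (~w2), w2 = 0.
That conflicts with the unit clause (w2).
Neither w5 = 1 nor w5 = 0 works.

UNSATISFIABLE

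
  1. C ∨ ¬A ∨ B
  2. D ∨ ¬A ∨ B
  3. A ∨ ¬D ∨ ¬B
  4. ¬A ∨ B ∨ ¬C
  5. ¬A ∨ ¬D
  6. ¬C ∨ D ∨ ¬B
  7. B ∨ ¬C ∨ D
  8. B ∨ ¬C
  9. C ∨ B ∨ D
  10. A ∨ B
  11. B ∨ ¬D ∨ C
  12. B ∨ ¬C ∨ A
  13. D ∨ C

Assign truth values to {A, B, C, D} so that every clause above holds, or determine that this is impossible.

Branch on A: set A = False.
Unit clause (B) forces B = True.
Unit clause (¬D) forces D = False.
Unit clause (¬C) forces C = False.
But (C) is also a unit clause — contradiction.
Undo A and try A = True.
Unit clause (¬D) forces D = False.
Unit clause (B) forces B = True.
Unit clause (¬C) forces C = False.
But (C) is also a unit clause — contradiction.
Neither A = True nor A = False works.

UNSATISFIABLE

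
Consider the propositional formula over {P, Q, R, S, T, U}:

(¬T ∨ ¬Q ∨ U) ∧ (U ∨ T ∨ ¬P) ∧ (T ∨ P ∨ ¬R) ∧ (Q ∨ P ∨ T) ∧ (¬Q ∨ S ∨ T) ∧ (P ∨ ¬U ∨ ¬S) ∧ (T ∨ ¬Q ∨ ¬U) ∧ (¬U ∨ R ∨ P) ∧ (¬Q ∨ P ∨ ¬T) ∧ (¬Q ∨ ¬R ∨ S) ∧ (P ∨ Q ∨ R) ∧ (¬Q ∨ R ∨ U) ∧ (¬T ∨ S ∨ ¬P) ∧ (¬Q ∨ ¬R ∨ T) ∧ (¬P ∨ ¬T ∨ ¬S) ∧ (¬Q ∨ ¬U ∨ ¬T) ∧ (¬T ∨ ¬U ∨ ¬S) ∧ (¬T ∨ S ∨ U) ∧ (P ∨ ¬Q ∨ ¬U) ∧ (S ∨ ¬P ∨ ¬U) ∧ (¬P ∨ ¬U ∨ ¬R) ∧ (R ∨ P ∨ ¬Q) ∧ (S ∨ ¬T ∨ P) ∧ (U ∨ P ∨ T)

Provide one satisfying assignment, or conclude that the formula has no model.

P ↦ False, Q ↦ False, R ↦ True, S ↦ True, T ↦ True, U ↦ False

Branch on T: set T = True.
Branch on Q: set Q = False.
Branch on P: set P = False.
From the singleton clause (R), R = True.
From the singleton clause (S), S = True.
From the singleton clause (¬U), U = False.
This assignment satisfies each clause.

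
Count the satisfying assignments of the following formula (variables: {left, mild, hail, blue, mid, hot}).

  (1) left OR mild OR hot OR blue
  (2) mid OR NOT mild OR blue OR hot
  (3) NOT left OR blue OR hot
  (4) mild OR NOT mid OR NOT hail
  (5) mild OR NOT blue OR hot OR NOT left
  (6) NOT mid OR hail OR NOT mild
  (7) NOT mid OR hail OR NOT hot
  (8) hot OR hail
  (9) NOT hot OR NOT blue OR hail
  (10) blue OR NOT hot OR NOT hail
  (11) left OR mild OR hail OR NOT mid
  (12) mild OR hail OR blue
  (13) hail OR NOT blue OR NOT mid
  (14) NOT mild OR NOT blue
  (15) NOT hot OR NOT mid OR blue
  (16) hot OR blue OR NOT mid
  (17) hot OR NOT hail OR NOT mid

5

There are 2^6 = 64 truth assignments over (left, mild, hail, blue, mid, hot).
Split on mild. With mild = true, the clauses containing mild are satisfied and NOT mild drops from the rest; 2 of the 2^5 = 32 assignments to the other variables satisfy what remains.
With mild = false, by the same count on the reduced clause set, 3 assignments work.
(One model: left=F, mild=F, hail=T, blue=T, mid=F, hot=F.)
Total: 2 + 3 = 5.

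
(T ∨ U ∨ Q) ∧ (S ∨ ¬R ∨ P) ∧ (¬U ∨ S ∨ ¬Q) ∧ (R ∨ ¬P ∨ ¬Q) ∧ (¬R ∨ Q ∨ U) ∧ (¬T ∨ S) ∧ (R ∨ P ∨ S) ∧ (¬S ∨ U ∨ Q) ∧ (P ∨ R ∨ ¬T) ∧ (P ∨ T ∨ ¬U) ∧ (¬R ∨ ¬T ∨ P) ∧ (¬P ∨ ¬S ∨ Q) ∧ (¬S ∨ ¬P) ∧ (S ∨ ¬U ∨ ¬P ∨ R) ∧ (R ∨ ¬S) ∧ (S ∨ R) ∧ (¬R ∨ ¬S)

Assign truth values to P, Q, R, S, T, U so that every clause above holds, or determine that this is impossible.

P=True,  Q=False,  R=True,  S=False,  T=False,  U=True

Suppose T = False.
Suppose U = True.
(P) alone gives P = True.
(¬S) alone gives S = False.
(¬Q) alone gives Q = False.
(R) alone gives R = True.
All clauses are satisfied.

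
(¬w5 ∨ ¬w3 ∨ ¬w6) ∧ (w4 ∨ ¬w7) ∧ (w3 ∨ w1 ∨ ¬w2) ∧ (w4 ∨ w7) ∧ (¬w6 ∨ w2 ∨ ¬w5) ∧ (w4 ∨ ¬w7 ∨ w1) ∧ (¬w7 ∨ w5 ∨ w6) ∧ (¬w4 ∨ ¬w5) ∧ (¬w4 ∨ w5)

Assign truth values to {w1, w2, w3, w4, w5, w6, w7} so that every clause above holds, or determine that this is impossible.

Suppose w4 = True.
The clause (¬w5) is unit, so w5 = False.
Now (w5) is unsatisfied and unit — conflict.
Undo w4 and try w4 = False.
The clause (¬w7) is unit, so w7 = False.
Now (w7) is unsatisfied and unit — conflict.
Either choice for w4 ends in contradiction.

UNSATISFIABLE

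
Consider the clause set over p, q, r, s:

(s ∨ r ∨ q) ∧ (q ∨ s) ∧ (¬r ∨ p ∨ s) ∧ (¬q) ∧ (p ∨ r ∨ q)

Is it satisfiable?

Yes, satisfiable

The clause (¬q) is unit, so q = False.
The clause (s) is unit, so s = True.
Case p = False:
The clause (r) is unit, so r = True.
Every clause now holds.
A satisfying assignment: p ↦ False; q ↦ False; r ↦ True; s ↦ True.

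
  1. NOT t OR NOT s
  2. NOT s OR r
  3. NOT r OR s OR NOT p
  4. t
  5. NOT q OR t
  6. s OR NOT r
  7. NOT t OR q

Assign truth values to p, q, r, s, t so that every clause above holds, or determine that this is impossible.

p: false, q: true, r: false, s: false, t: true

Unit clause (t) forces t = true.
Unit clause (NOT s) forces s = false.
Unit clause (NOT r) forces r = false.
Unit clause (q) forces q = true.
Every clause is now satisfied; p is unconstrained.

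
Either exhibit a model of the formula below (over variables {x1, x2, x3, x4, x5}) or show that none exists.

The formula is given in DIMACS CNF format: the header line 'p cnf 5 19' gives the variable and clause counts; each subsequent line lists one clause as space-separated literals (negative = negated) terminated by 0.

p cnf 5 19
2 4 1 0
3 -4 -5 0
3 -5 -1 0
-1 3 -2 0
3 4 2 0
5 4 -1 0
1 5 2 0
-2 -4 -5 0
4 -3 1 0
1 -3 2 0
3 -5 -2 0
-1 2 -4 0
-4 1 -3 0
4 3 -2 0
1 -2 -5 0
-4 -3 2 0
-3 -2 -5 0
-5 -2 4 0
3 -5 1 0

x1=True,  x2=False,  x3=True,  x4=False,  x5=True

Suppose x2 = False.
Suppose x4 = False.
(x1) alone gives x1 = True.
(x3) alone gives x3 = True.
(x5) alone gives x5 = True.
Every clause now holds.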